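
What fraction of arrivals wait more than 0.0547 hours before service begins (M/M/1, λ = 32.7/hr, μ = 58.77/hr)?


ρ = 32.7/58.77 = 0.5564
P(Wq > t) = ρ·e^{−(μ−λ)t} = 0.5564·e^{−1.4260}
= 0.5564·0.240261 = 0.133683

Final: 0.133683


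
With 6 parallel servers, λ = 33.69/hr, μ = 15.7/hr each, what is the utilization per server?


ρ = λ/(cμ) = 33.69/(6·15.7) = 33.69/94.20 = 0.3576

Final: 0.3576


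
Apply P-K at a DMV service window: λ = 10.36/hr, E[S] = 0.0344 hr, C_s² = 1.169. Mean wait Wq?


ρ = λ·E[S] = 10.36·0.0344 = 0.3564
E[S²] = E[S]²(1+C_s²) = 0.0344²·(1+1.169) = 0.002567
Wq = λ·E[S²]/(2(1−ρ)) = 10.36·0.002567/(2·0.6436) = 0.02066 hr

Final: 0.02066 hr


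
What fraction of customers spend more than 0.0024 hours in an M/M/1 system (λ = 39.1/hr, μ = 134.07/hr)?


W ~ Exponential(μ−λ) for M/M/1.
μ − λ = 134.07 − 39.1 = 94.9700
P(W > t) = e^{−(μ−λ)t} = e^{−0.2279} = 0.796182

Final: 0.796182


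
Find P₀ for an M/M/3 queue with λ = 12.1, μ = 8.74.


a = λ/μ = 12.1/8.74 = 1.3844; ρ = a/c = 0.4615
Σ_{k=0}^{2} a^k/k! (terms k=0..2) = 1.00000 + 1.38444 + 0.95834 = 3.34278
Tail: a^3/(3!(1−ρ)) = 2.65352/(6·0.5385) = 0.82124
P₀ = 1/(3.34278 + 0.82124) = 1/4.16401 = 0.240153

Final: 0.240153


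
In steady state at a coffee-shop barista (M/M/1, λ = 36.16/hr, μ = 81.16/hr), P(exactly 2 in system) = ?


ρ = 36.16/81.16 = 0.4455
P_n = (1−ρ)·ρ^n = (1 − 0.4455)·0.4455^2 = 0.5545·0.198506 = 0.110063

Final: 0.110063


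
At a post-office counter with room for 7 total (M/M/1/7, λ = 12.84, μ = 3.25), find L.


ρ = 12.84/3.25 = 3.9508
L = ρ[1 − (K+1)ρ^K + Kρ^(K+1)] / [(1−ρ)(1−ρ^(K+1))]
Numerator: 3.9508·(1 − 8·15023.517918 + 7·59354.452326) = 1166638.539881
Denominator: (-2.9508)·(-59353.452326) = 175138.340865
L = 1166638.539881/175138.340865 = 6.6612

Final: 6.6612


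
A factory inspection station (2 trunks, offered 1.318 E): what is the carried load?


B(2,1.318) = 0.272570 (Erlang-B)
Carried load = a(1 − B) = 1.318·(1 − 0.272570) = 1.318·0.727430 = 0.9588 E

Final: 0.9588 Erlangs


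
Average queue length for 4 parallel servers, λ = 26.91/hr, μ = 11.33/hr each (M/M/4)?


a = λ/μ = 2.3751; ρ = a/4 = 0.5938
P₀ = 0.085523
Lq = P₀·a^c·ρ / (c!·(1−ρ)²) = 0.085523·31.82256·0.5938/(24·0.16502)
= 0.40804

Final: 0.40804


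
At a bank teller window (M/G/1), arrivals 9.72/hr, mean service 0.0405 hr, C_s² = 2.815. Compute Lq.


ρ = λ·E[S] = 9.72·0.0405 = 0.3937
Lq = ρ²(1+C_s²)/(2(1−ρ)) = 0.1550·(1+2.815)/(2·0.6063)
= 0.1550·3.8150/1.2127 = 0.48752

Final: 0.48752


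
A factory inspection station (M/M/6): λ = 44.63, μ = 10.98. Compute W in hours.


a = 4.0647; ρ = 0.6774; P₀ = 0.015491
Lq = P₀·a^c·ρ/(c!(1−ρ)²) = 0.63175
Wq = Lq/λ = 0.63175/44.63 = 0.01416 hr
W = Wq + 1/μ = 0.01416 + 0.09107 = 0.10523 hr

Final: 0.10523 hr


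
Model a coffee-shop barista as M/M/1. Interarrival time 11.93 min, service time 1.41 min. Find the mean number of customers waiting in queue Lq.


λ = 60/11.93 = 5.0293 /hr
μ = 60/1.41 = 42.5532 /hr
ρ = λ/μ = 5.0293/42.5532 = 0.1182
Lq = ρ²/(1−ρ) = 0.01397/0.8818 = 0.01584

Final: 0.01584


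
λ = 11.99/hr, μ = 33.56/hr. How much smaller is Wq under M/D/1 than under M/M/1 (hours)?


ρ = 11.99/33.56 = 0.3573
Wq(M/M/1) = ρ/(μ−λ) = 0.3573/21.57 = 0.01656 hr
Wq(M/D/1) = ρ/(2(μ−λ)) = 0.008282 hr
Savings = 0.01656 − 0.008282 = 0.008282 hr

Final: 0.008282 hr


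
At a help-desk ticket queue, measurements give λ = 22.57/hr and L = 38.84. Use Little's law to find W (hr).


W = L/λ = 38.84/22.57 = 1.7209 hr

Final: 1.7209 hr


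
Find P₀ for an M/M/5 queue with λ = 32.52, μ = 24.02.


a = λ/μ = 32.52/24.02 = 1.3539; ρ = a/c = 0.2708
Σ_{k=0}^{4} a^k/k! (terms k=0..4) = 1.00000 + 1.35387 + 0.91648 + 0.41360 + 0.13999 = 3.82395
Tail: a^5/(5!(1−ρ)) = 4.54870/(120·0.7292) = 0.05198
P₀ = 1/(3.82395 + 0.05198) = 1/3.87593 = 0.258003

Final: 0.258003


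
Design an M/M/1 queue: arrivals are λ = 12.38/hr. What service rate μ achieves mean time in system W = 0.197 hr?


W = 1/(μ−λ) ⇒ μ − λ = 1/W = 1/0.197 = 5.0761
μ = λ + 1/W = 12.38 + 5.0761 = 17.4561 per hr

Final: 17.4561 /hr


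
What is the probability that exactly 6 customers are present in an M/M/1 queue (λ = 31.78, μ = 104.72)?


ρ = 31.78/104.72 = 0.3035
P_n = (1−ρ)·ρ^n = (1 − 0.3035)·0.3035^6 = 0.6965·0.0007812 = 0.0005441

Final: 0.0005441


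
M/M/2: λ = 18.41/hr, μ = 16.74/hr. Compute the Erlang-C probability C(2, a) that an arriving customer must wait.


a = λ/μ = 1.0998; ρ = a/2 = 0.5499
P₀ = 0.290422 (from M/M/c formula)
C(c,a) = [a^c/(c!(1−ρ))]·P₀ = [1.20947/(2·0.4501)]·0.290422
= 1.34350·0.290422 = 0.390183

Final: 0.390183


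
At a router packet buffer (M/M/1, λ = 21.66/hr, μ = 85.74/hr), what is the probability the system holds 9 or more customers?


ρ = 21.66/85.74 = 0.2526
P(N ≥ n) = ρ^n = 0.2526^9 = 0.000004191

Final: 0.000004191


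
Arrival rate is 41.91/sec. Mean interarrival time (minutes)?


Mean interarrival time = 1/λ = 1/41.91 second = 0.02386 second
In minutes: 0.02386 × 0.0166667 = 0.0003977 min

Final: 0.0003977 min


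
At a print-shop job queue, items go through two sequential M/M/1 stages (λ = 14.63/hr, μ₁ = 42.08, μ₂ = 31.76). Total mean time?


Each node sees arrival rate λ = 14.63/hr (tandem ⇒ throughput preserved).
W₁ = 1/(μ₁−λ) = 1/(42.08−14.63) = 0.03643 hr
W₂ = 1/(μ₂−λ) = 1/(31.76−14.63) = 0.05838 hr
W_total = W₁ + W₂ = 0.03643 + 0.05838 = 0.09481 hr

Final: 0.09481 hr


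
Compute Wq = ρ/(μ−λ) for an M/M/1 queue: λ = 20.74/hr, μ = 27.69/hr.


ρ = 20.74/27.69 = 0.7490
Wq = ρ/(μ−λ) = 0.7490/(27.69 − 20.74) = 0.7490/6.95 = 0.1078 hr

Final: 0.1078 hr


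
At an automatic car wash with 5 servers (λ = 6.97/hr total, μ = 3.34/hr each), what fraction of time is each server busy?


ρ = λ/(cμ) = 6.97/(5·3.34) = 6.97/16.70 = 0.4174

Final: 0.4174


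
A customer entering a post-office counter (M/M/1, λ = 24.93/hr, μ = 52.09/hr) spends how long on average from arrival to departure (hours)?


W = 1/(μ−λ) = 1/(52.09 − 24.93) = 1/27.16 = 0.03682 hr

Final: 0.03682 hr


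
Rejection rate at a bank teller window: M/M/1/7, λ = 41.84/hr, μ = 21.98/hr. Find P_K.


ρ = λ/μ = 41.84/21.98 = 1.9035
P_K = (1−ρ)ρ^K/(1−ρ^(K+1)) = (-0.9035·90.562398)/(1 − 172.389934)
= -81.827535/-171.389934 = 0.477435

Final: 0.477435


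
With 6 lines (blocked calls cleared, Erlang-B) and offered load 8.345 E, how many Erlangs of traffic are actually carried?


B(6,8.345) = 0.408091 (Erlang-B)
Carried load = a(1 − B) = 8.345·(1 − 0.408091) = 8.345·0.591909 = 4.9395 E

Final: 4.9395 Erlangs


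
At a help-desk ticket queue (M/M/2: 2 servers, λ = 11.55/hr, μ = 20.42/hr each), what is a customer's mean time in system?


a = 0.5656; ρ = 0.2828; P₀ = 0.559076
Lq = P₀·a^c·ρ/(c!(1−ρ)²) = 0.04917
Wq = Lq/λ = 0.04917/11.55 = 0.004257 hr
W = Wq + 1/μ = 0.004257 + 0.04897 = 0.05323 hr

Final: 0.05323 hr


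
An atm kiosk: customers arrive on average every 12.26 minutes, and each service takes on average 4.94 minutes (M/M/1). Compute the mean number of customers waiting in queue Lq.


λ = 60/12.26 = 4.8940 /hr
μ = 60/4.94 = 12.1457 /hr
ρ = λ/μ = 4.8940/12.1457 = 0.4029
Lq = ρ²/(1−ρ) = 0.1624/0.5971 = 0.2719

Final: 0.2719


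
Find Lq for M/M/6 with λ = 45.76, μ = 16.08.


a = λ/μ = 2.8458; ρ = a/6 = 0.4743
P₀ = 0.057381
Lq = P₀·a^c·ρ / (c!·(1−ρ)²) = 0.057381·531.12877·0.4743/(720·0.27637)
= 0.07264

Final: 0.07264


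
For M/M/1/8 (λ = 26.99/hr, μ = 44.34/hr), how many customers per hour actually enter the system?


ρ = 0.6087; P_K = (1−ρ)ρ^8/(1−ρ^9) = 0.007461
λ_eff = λ(1 − P_K) = 26.99·(1 − 0.007461) = 26.99·0.992539 = 26.7886 /hr

Final: 26.7886 /hr


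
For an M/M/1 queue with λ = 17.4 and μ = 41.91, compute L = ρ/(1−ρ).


ρ = λ/μ = 17.4/41.91 = 0.4152
L = ρ/(1−ρ) = 0.4152/(1 − 0.4152) = 0.4152/0.5848 = 0.7099

Final: 0.7099


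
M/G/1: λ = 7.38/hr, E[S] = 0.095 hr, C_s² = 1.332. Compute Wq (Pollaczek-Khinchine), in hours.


ρ = λ·E[S] = 7.38·0.095 = 0.7011
E[S²] = E[S]²(1+C_s²) = 0.095²·(1+1.332) = 0.021046
Wq = λ·E[S²]/(2(1−ρ)) = 7.38·0.021046/(2·0.2989) = 0.25982 hr

Final: 0.25982 hr


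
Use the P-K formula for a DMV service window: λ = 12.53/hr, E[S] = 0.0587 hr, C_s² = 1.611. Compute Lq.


ρ = λ·E[S] = 12.53·0.0587 = 0.7355
Lq = ρ²(1+C_s²)/(2(1−ρ)) = 0.5410·(1+1.611)/(2·0.2645)
= 0.5410·2.6110/0.5290 = 2.67022

Final: 2.67022


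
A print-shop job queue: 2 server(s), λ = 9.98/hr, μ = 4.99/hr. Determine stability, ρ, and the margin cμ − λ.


Total capacity cμ = 2·4.99 = 9.98/hr
ρ = λ/(cμ) = 9.98/9.98 = 1.0000
Stable ⇔ ρ < 1: NO
Spare capacity = cμ − λ = 9.98 − 9.98 = 0.00/hr

Final: ρ = 1.0000; unstable; margin = 0.00/hr


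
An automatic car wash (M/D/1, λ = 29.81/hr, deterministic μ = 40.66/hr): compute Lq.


ρ = 29.81/40.66 = 0.7332
M/D/1: Lq = ρ²/(2(1−ρ)) = 0.5375/(2·0.2668) = 1.00716

Final: 1.00716


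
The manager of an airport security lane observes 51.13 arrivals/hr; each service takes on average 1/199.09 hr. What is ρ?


ρ = λ/μ = 51.13/199.09 = 0.2568

Final: 0.2568


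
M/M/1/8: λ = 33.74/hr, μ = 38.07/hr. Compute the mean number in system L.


ρ = 33.74/38.07 = 0.8863
L = ρ[1 − (K+1)ρ^K + Kρ^(K+1)] / [(1−ρ)(1−ρ^(K+1))]
Numerator: 0.8863·(1 − 9·0.380625 + 8·0.337334) = 0.241987
Denominator: (0.1137)·(0.662666) = 0.075370
L = 0.241987/0.075370 = 3.2107

Final: 3.2107


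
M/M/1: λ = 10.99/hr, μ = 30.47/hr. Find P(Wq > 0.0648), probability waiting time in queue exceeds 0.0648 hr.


ρ = 10.99/30.47 = 0.3607
P(Wq > t) = ρ·e^{−(μ−λ)t} = 0.3607·e^{−1.2623}
= 0.3607·0.283001 = 0.102074

Final: 0.102074


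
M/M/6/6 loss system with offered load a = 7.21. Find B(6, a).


B(c,a) = (a^c/c!) / Σ_{k=0}^{c} a^k/k!
a^6/6! = 195.109804
Σ terms (k=0..6): 1.00000 + 7.21000 + 25.99205 + 62.46756 + 112.59778 + 162.36599 + 195.10980 = 566.743186
B = 195.109804/566.743186 = 0.344265

Final: 0.344265


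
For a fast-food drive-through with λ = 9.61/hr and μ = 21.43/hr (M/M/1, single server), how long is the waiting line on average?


ρ = 9.61/21.43 = 0.4484
Lq = ρ²/(1−ρ) = 0.2011/0.5516 = 0.3646

Final: 0.3646


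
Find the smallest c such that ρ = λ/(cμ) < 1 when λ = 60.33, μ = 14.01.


Stability requires cμ > λ ⇔ c > λ/μ.
λ/μ = 60.33/14.01 = 4.3062
Minimum integer c = ⌊4.3062⌋ + 1 = 5
Check: 5·14.01 = 70.05 > 60.33, while 4·14.01 = 56.04 ≤ 60.33

Final: 5 servers


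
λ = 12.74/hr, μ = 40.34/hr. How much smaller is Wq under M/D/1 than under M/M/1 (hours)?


ρ = 12.74/40.34 = 0.3158
Wq(M/M/1) = ρ/(μ−λ) = 0.3158/27.60 = 0.01144 hr
Wq(M/D/1) = ρ/(2(μ−λ)) = 0.005721 hr
Savings = 0.01144 − 0.005721 = 0.005721 hr

Final: 0.005721 hr


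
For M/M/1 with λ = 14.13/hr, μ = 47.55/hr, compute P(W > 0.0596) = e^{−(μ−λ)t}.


W ~ Exponential(μ−λ) for M/M/1.
μ − λ = 47.55 − 14.13 = 33.4200
P(W > t) = e^{−(μ−λ)t} = e^{−1.9918} = 0.136445

Final: 0.136445


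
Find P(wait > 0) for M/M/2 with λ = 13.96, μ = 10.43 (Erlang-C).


a = λ/μ = 1.3384; ρ = a/2 = 0.6692
P₀ = 0.198162 (from M/M/c formula)
C(c,a) = [a^c/(c!(1−ρ))]·P₀ = [1.79144/(2·0.3308)]·0.198162
= 2.70793·0.198162 = 0.536609

Final: 0.536609


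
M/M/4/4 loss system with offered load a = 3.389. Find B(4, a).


B(c,a) = (a^c/c!) / Σ_{k=0}^{c} a^k/k!
a^4/4! = 5.496358
Σ terms (k=0..4): 1.00000 + 3.38900 + 5.74266 + 6.48729 + 5.49636 = 22.115311
B = 5.496358/22.115311 = 0.248532

Final: 0.248532


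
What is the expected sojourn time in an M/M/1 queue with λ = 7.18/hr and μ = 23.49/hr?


W = 1/(μ−λ) = 1/(23.49 − 7.18) = 1/16.31 = 0.06131 hr

Final: 0.06131 hr


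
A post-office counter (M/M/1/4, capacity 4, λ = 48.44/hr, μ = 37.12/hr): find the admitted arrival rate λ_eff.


ρ = 1.3050; P_K = (1−ρ)ρ^4/(1−ρ^5) = 0.317624
λ_eff = λ(1 − P_K) = 48.44·(1 − 0.317624) = 48.44·0.682376 = 33.0543 /hr

Final: 33.0543 /hr


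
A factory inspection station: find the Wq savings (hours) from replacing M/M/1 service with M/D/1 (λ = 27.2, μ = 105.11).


ρ = 27.2/105.11 = 0.2588
Wq(M/M/1) = ρ/(μ−λ) = 0.2588/77.91 = 0.003321 hr
Wq(M/D/1) = ρ/(2(μ−λ)) = 0.001661 hr
Savings = 0.003321 − 0.001661 = 0.001661 hr

Final: 0.001661 hr


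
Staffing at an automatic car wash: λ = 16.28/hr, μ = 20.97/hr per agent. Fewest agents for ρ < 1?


Stability requires cμ > λ ⇔ c > λ/μ.
λ/μ = 16.28/20.97 = 0.7763
Minimum integer c = ⌊0.7763⌋ + 1 = 1
Check: 1·20.97 = 20.97 > 16.28, while 0·20.97 = 0.00 ≤ 16.28

Final: 1 servers


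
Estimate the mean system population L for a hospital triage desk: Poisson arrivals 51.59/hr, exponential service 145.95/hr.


ρ = λ/μ = 51.59/145.95 = 0.3535
L = ρ/(1−ρ) = 0.3535/(1 − 0.3535) = 0.3535/0.6465 = 0.5467

Final: 0.5467


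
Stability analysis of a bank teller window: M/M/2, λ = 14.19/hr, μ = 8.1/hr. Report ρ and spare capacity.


Total capacity cμ = 2·8.1 = 16.20/hr
ρ = λ/(cμ) = 14.19/16.20 = 0.8759
Stable ⇔ ρ < 1: YES
Spare capacity = cμ − λ = 16.20 − 14.19 = 2.01/hr

Final: ρ = 0.8759; stable; margin = 2.01/hr


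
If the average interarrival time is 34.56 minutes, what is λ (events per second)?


λ = 1/(interarrival time) in consistent units.
1 second = 0.0166667 min, so λ = 0.0166667/34.56 = 0.0004823 per second

Final: 0.0004823 /sec


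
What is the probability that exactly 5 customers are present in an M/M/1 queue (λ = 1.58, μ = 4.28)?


ρ = 1.58/4.28 = 0.3692
P_n = (1−ρ)·ρ^n = (1 − 0.3692)·0.3692^5 = 0.6308·0.006856 = 0.004325

Final: 0.004325


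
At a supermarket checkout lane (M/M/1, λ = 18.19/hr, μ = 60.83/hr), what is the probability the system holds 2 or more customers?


ρ = 18.19/60.83 = 0.2990
P(N ≥ n) = ρ^n = 0.2990^2 = 0.089419

Final: 0.089419


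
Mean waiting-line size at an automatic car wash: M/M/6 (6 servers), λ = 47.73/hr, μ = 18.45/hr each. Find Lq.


a = λ/μ = 2.5870; ρ = a/6 = 0.4312
P₀ = 0.074724
Lq = P₀·a^c·ρ / (c!·(1−ρ)²) = 0.074724·299.75772·0.4312/(720·0.32357)
= 0.04145

Final: 0.04145


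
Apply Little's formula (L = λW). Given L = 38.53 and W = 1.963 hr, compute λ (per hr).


λ = L/W = 38.53/1.963 = 19.6281 /hr

Final: 19.6281 /hr


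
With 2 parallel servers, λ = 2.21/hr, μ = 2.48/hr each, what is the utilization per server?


ρ = λ/(cμ) = 2.21/(2·2.48) = 2.21/4.96 = 0.4456

Final: 0.4456


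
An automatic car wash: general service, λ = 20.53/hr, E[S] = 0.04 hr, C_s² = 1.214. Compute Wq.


ρ = λ·E[S] = 20.53·0.04 = 0.8212
E[S²] = E[S]²(1+C_s²) = 0.04²·(1+1.214) = 0.003542
Wq = λ·E[S²]/(2(1−ρ)) = 20.53·0.003542/(2·0.1788) = 0.20337 hr

Final: 0.20337 hr


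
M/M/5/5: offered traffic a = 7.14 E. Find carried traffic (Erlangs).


B(5,7.14) = 0.432887 (Erlang-B)
Carried load = a(1 − B) = 7.14·(1 − 0.432887) = 7.14·0.567113 = 4.0492 E

Final: 4.0492 Erlangs


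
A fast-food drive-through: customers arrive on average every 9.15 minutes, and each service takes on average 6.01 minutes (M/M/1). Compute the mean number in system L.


λ = 60/9.15 = 6.5574 /hr
μ = 60/6.01 = 9.9834 /hr
ρ = λ/μ = 6.5574/9.9834 = 0.6568
L = ρ/(1−ρ) = 0.6568/0.3432 = 1.9140

Final: 1.9140


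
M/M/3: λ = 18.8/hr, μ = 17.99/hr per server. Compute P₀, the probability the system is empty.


a = λ/μ = 18.8/17.99 = 1.0450; ρ = a/c = 0.3483
Σ_{k=0}^{2} a^k/k! (terms k=0..2) = 1.00000 + 1.04503 + 0.54604 = 2.59106
Tail: a^3/(3!(1−ρ)) = 1.14125/(6·0.6517) = 0.29188
P₀ = 1/(2.59106 + 0.29188) = 1/2.88295 = 0.346867

Final: 0.346867


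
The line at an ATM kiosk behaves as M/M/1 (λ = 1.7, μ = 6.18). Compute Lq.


ρ = 1.7/6.18 = 0.2751
Lq = ρ²/(1−ρ) = 0.07567/0.7249 = 0.1044

Final: 0.1044


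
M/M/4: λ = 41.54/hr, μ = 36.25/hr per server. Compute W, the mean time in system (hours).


a = 1.1459; ρ = 0.2865; P₀ = 0.317057
Lq = P₀·a^c·ρ/(c!(1−ρ)²) = 0.01282
Wq = Lq/λ = 0.01282/41.54 = 0.0003086 hr
W = Wq + 1/μ = 0.0003086 + 0.02759 = 0.02789 hr

Final: 0.02789 hr


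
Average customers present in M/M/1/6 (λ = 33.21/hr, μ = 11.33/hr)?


ρ = 33.21/11.33 = 2.9312
L = ρ[1 − (K+1)ρ^K + Kρ^(K+1)] / [(1−ρ)(1−ρ^(K+1))]
Numerator: 2.9312·(1 − 7·634.211035 + 6·1858.971622) = 19683.747226
Denominator: (-1.9312)·(-1857.971622) = 3588.033459
L = 19683.747226/3588.033459 = 5.4859

Final: 5.4859


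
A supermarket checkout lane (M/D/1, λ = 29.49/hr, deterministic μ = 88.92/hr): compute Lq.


ρ = 29.49/88.92 = 0.3316
M/D/1: Lq = ρ²/(2(1−ρ)) = 0.1100/(2·0.6684) = 0.08228

Final: 0.08228


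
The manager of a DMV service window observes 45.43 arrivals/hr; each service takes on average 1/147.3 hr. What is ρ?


ρ = λ/μ = 45.43/147.3 = 0.3084

Final: 0.3084


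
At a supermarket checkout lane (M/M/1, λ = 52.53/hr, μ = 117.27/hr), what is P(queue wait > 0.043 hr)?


ρ = 52.53/117.27 = 0.4479
P(Wq > t) = ρ·e^{−(μ−λ)t} = 0.4479·e^{−2.7838}
= 0.4479·0.061802 = 0.027684

Final: 0.027684


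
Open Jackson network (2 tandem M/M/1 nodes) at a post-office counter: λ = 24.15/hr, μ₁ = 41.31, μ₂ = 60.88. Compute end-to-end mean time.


Each node sees arrival rate λ = 24.15/hr (tandem ⇒ throughput preserved).
W₁ = 1/(μ₁−λ) = 1/(41.31−24.15) = 0.05828 hr
W₂ = 1/(μ₂−λ) = 1/(60.88−24.15) = 0.02723 hr
W_total = W₁ + W₂ = 0.05828 + 0.02723 = 0.08550 hr

Final: 0.08550 hr


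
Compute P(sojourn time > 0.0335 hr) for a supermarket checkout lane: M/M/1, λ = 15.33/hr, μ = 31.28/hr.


W ~ Exponential(μ−λ) for M/M/1.
μ − λ = 31.28 − 15.33 = 15.9500
P(W > t) = e^{−(μ−λ)t} = e^{−0.5343} = 0.586065

Final: 0.586065


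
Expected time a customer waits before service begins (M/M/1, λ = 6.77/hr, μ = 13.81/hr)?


ρ = 6.77/13.81 = 0.4902
Wq = ρ/(μ−λ) = 0.4902/(13.81 − 6.77) = 0.4902/7.04 = 0.06963 hr

Final: 0.06963 hr


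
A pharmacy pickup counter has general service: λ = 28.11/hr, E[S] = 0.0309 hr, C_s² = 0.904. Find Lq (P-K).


ρ = λ·E[S] = 28.11·0.0309 = 0.8686
Lq = ρ²(1+C_s²)/(2(1−ρ)) = 0.7545·(1+0.904)/(2·0.1314)
= 0.7545·1.9040/0.2628 = 5.46609

Final: 5.46609


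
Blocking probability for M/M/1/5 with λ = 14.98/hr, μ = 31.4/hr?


ρ = λ/μ = 14.98/31.4 = 0.4771
P_K = (1−ρ)ρ^K/(1−ρ^(K+1)) = (0.5229·0.024712)/(1 − 0.011789)
= 0.012923/0.988211 = 0.013077

Final: 0.013077


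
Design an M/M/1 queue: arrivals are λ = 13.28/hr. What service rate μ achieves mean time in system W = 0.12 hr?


W = 1/(μ−λ) ⇒ μ − λ = 1/W = 1/0.12 = 8.3333
μ = λ + 1/W = 13.28 + 8.3333 = 21.6133 per hr

Final: 21.6133 /hr


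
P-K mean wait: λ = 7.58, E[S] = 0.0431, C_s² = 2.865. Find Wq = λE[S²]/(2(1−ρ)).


ρ = λ·E[S] = 7.58·0.0431 = 0.3267
E[S²] = E[S]²(1+C_s²) = 0.0431²·(1+2.865) = 0.007180
Wq = λ·E[S²]/(2(1−ρ)) = 7.58·0.007180/(2·0.6733) = 0.04041 hr

Final: 0.04041 hr


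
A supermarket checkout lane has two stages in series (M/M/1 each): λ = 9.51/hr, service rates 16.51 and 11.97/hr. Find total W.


Each node sees arrival rate λ = 9.51/hr (tandem ⇒ throughput preserved).
W₁ = 1/(μ₁−λ) = 1/(16.51−9.51) = 0.14286 hr
W₂ = 1/(μ₂−λ) = 1/(11.97−9.51) = 0.40650 hr
W_total = W₁ + W₂ = 0.14286 + 0.40650 = 0.54936 hr

Final: 0.54936 hr


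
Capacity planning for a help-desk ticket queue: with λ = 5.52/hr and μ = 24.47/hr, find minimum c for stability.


Stability requires cμ > λ ⇔ c > λ/μ.
λ/μ = 5.52/24.47 = 0.2256
Minimum integer c = ⌊0.2256⌋ + 1 = 1
Check: 1·24.47 = 24.47 > 5.52, while 0·24.47 = 0.00 ≤ 5.52

Final: 1 servers


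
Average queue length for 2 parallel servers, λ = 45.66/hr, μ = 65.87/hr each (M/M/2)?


a = λ/μ = 0.6932; ρ = a/2 = 0.3466
P₀ = 0.485231
Lq = P₀·a^c·ρ / (c!·(1−ρ)²) = 0.485231·0.48050·0.3466/(2·0.42694)
= 0.09464

Final: 0.09464


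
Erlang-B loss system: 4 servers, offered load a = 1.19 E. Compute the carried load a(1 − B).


B(4,1.19) = 0.025611 (Erlang-B)
Carried load = a(1 − B) = 1.19·(1 − 0.025611) = 1.19·0.974389 = 1.1595 E

Final: 1.1595 Erlangs


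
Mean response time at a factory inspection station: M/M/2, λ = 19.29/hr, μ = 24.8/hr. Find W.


a = 0.7778; ρ = 0.3889; P₀ = 0.439977
Lq = P₀·a^c·ρ/(c!(1−ρ)²) = 0.13861
Wq = Lq/λ = 0.13861/19.29 = 0.007186 hr
W = Wq + 1/μ = 0.007186 + 0.04032 = 0.04751 hr

Final: 0.04751 hr


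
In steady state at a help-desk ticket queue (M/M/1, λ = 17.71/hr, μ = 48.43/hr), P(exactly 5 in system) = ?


ρ = 17.71/48.43 = 0.3657
P_n = (1−ρ)·ρ^n = (1 − 0.3657)·0.3657^5 = 0.6343·0.006539 = 0.004148

Final: 0.004148


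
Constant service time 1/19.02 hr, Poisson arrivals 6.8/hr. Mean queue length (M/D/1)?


ρ = 6.8/19.02 = 0.3575
M/D/1: Lq = ρ²/(2(1−ρ)) = 0.1278/(2·0.6425) = 0.09947

Final: 0.09947


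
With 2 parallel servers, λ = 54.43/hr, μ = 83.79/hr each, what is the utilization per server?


ρ = λ/(cμ) = 54.43/(2·83.79) = 54.43/167.58 = 0.3248

Final: 0.3248


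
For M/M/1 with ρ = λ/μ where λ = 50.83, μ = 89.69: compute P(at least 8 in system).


ρ = 50.83/89.69 = 0.5667
P(N ≥ n) = ρ^n = 0.5667^8 = 0.010642

Final: 0.010642


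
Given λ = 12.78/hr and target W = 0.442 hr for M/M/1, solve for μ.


W = 1/(μ−λ) ⇒ μ − λ = 1/W = 1/0.442 = 2.2624
μ = λ + 1/W = 12.78 + 2.2624 = 15.0424 per hr

Final: 15.0424 /hr


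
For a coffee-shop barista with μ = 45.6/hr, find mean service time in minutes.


Mean service time = 1/μ = 1/45.6 hour = 0.02193 hour
In minutes: 0.02193 × 60 = 1.3158 min

Final: 1.3158 min


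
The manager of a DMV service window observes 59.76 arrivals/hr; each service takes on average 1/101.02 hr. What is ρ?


ρ = λ/μ = 59.76/101.02 = 0.5916

Final: 0.5916


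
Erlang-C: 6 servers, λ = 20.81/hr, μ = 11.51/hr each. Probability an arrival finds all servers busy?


a = λ/μ = 1.8080; ρ = a/6 = 0.3013
P₀ = 0.163852 (from M/M/c formula)
C(c,a) = [a^c/(c!(1−ρ))]·P₀ = [34.92855/(720·0.6987)]·0.163852
= 0.06943·0.163852 = 0.011377

Final: 0.011377


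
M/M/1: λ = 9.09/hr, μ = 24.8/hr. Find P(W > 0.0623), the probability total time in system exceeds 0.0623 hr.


W ~ Exponential(μ−λ) for M/M/1.
μ − λ = 24.8 − 9.09 = 15.7100
P(W > t) = e^{−(μ−λ)t} = e^{−0.9787} = 0.375787

Final: 0.375787


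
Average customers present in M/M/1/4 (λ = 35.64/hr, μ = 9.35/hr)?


ρ = 35.64/9.35 = 3.8118
L = ρ[1 − (K+1)ρ^K + Kρ^(K+1)] / [(1−ρ)(1−ρ^(K+1))]
Numerator: 3.8118·(1 − 5·211.107828 + 4·804.693369) = 8249.552050
Denominator: (-2.8118)·(-803.693369) = 2259.796649
L = 8249.552050/2259.796649 = 3.6506

Final: 3.6506


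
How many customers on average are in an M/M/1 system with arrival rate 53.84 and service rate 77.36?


ρ = λ/μ = 53.84/77.36 = 0.6960
L = ρ/(1−ρ) = 0.6960/(1 − 0.6960) = 0.6960/0.3040 = 2.2891

Final: 2.2891


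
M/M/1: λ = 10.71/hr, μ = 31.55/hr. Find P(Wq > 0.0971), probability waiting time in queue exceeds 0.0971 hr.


ρ = 10.71/31.55 = 0.3395
P(Wq > t) = ρ·e^{−(μ−λ)t} = 0.3395·e^{−2.0236}
= 0.3395·0.132184 = 0.044871

Final: 0.044871


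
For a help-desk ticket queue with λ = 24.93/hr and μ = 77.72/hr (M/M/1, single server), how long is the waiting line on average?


ρ = 24.93/77.72 = 0.3208
Lq = ρ²/(1−ρ) = 0.1029/0.6792 = 0.1515

Final: 0.1515


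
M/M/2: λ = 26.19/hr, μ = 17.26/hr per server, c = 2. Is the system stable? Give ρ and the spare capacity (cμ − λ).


Total capacity cμ = 2·17.26 = 34.52/hr
ρ = λ/(cμ) = 26.19/34.52 = 0.7587
Stable ⇔ ρ < 1: YES
Spare capacity = cμ − λ = 34.52 − 26.19 = 8.33/hr

Final: ρ = 0.7587; stable; margin = 8.33/hr


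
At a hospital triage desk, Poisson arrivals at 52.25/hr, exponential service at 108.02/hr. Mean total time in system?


W = 1/(μ−λ) = 1/(108.02 − 52.25) = 1/55.77 = 0.01793 hr

Final: 0.01793 hr


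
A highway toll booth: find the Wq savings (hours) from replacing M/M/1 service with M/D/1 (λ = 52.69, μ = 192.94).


ρ = 52.69/192.94 = 0.2731
Wq(M/M/1) = ρ/(μ−λ) = 0.2731/140.25 = 0.001947 hr
Wq(M/D/1) = ρ/(2(μ−λ)) = 0.0009736 hr
Savings = 0.001947 − 0.0009736 = 0.0009736 hr

Final: 0.0009736 hr


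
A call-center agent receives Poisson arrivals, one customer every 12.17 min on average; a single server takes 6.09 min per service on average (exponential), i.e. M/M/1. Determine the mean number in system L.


λ = 60/12.17 = 4.9302 /hr
μ = 60/6.09 = 9.8522 /hr
ρ = λ/μ = 4.9302/9.8522 = 0.5004
L = ρ/(1−ρ) = 0.5004/0.4996 = 1.0016

Final: 1.0016


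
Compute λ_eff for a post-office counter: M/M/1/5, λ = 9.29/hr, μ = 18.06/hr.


ρ = 0.5144; P_K = (1−ρ)ρ^5/(1−ρ^6) = 0.017819
λ_eff = λ(1 − P_K) = 9.29·(1 − 0.017819) = 9.29·0.982181 = 9.1245 /hr

Final: 9.1245 /hr


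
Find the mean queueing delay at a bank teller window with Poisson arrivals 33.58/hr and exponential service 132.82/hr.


ρ = 33.58/132.82 = 0.2528
Wq = ρ/(μ−λ) = 0.2528/(132.82 − 33.58) = 0.2528/99.24 = 0.002548 hr

Final: 0.002548 hr


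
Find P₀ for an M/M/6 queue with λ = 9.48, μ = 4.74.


a = λ/μ = 9.48/4.74 = 2.0000; ρ = a/c = 0.3333
Σ_{k=0}^{5} a^k/k! (terms k=0..5) = 1.00000 + 2.00000 + 2.00000 + 1.33333 + 0.66667 + 0.26667 = 7.26667
Tail: a^6/(6!(1−ρ)) = 64.00000/(720·0.6667) = 0.13333
P₀ = 1/(7.26667 + 0.13333) = 1/7.40000 = 0.135135

Final: 0.135135


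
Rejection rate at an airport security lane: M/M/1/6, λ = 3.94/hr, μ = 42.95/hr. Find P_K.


ρ = λ/μ = 3.94/42.95 = 0.09173
P_K = (1−ρ)ρ^K/(1−ρ^(K+1)) = (0.9083·0.0000005959)/(1 − 0.00000005467)
= 0.0000005413/1.000000 = 0.0000005413

Final: 0.0000005413


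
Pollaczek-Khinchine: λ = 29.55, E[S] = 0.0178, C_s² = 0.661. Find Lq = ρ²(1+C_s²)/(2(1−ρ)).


ρ = λ·E[S] = 29.55·0.0178 = 0.5260
Lq = ρ²(1+C_s²)/(2(1−ρ)) = 0.2767·(1+0.661)/(2·0.4740)
= 0.2767·1.6610/0.9480 = 0.48474

Final: 0.48474


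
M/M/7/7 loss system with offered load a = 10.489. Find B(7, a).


B(c,a) = (a^c/c!) / Σ_{k=0}^{c} a^k/k!
a^7/7! = 2771.456468
Σ terms (k=0..7): 1.00000 + 10.48900 + 55.00956 + 192.33176 + 504.34196 + 1058.00856 + 1849.57530 + 2771.45647 = 6442.212601
B = 2771.456468/6442.212601 = 0.430203

Final: 0.430203


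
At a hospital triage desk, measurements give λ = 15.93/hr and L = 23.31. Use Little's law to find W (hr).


W = L/λ = 23.31/15.93 = 1.4633 hr

Final: 1.4633 hr


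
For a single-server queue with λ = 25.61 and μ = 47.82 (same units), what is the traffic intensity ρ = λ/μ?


ρ = λ/μ = 25.61/47.82 = 0.5355

Final: 0.5355


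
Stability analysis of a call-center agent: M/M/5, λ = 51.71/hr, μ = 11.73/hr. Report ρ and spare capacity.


Total capacity cμ = 5·11.73 = 58.65/hr
ρ = λ/(cμ) = 51.71/58.65 = 0.8817
Stable ⇔ ρ < 1: YES
Spare capacity = cμ − λ = 58.65 − 51.71 = 6.94/hr

Final: ρ = 0.8817; stable; margin = 6.94/hr


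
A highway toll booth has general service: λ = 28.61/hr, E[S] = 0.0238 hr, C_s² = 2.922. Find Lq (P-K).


ρ = λ·E[S] = 28.61·0.0238 = 0.6809
Lq = ρ²(1+C_s²)/(2(1−ρ)) = 0.4636·(1+2.922)/(2·0.3191)
= 0.4636·3.9220/0.6382 = 2.84948

Final: 2.84948


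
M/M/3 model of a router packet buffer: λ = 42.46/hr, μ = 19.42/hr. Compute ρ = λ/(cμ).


ρ = λ/(cμ) = 42.46/(3·19.42) = 42.46/58.26 = 0.7288

Final: 0.7288


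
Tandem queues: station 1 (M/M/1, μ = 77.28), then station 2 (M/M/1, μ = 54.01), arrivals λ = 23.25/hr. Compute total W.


Each node sees arrival rate λ = 23.25/hr (tandem ⇒ throughput preserved).
W₁ = 1/(μ₁−λ) = 1/(77.28−23.25) = 0.01851 hr
W₂ = 1/(μ₂−λ) = 1/(54.01−23.25) = 0.03251 hr
W_total = W₁ + W₂ = 0.01851 + 0.03251 = 0.05102 hr

Final: 0.05102 hr


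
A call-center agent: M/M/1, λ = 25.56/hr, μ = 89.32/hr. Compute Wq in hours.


ρ = 25.56/89.32 = 0.2862
Wq = ρ/(μ−λ) = 0.2862/(89.32 − 25.56) = 0.2862/63.76 = 0.004488 hr

Final: 0.004488 hr


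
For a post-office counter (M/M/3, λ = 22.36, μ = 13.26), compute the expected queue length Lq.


a = λ/μ = 1.6863; ρ = a/3 = 0.5621
P₀ = 0.168549
Lq = P₀·a^c·ρ / (c!·(1−ρ)²) = 0.168549·4.79496·0.5621/(6·0.19176)
= 0.39482

Final: 0.39482


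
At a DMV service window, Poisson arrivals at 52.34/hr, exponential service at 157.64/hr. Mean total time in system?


W = 1/(μ−λ) = 1/(157.64 − 52.34) = 1/105.30 = 0.009497 hr

Final: 0.009497 hr


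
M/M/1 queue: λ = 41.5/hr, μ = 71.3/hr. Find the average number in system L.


ρ = λ/μ = 41.5/71.3 = 0.5820
L = ρ/(1−ρ) = 0.5820/(1 − 0.5820) = 0.5820/0.4180 = 1.3926

Final: 1.3926


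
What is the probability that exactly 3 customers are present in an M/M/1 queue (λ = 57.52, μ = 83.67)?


ρ = 57.52/83.67 = 0.6875
P_n = (1−ρ)·ρ^n = (1 − 0.6875)·0.6875^3 = 0.3125·0.324898 = 0.101543

Final: 0.101543


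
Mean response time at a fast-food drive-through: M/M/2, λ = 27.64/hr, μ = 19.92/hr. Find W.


a = 1.3876; ρ = 0.6938; P₀ = 0.180794
Lq = P₀·a^c·ρ/(c!(1−ρ)²) = 1.28763
Wq = Lq/λ = 1.28763/27.64 = 0.04659 hr
W = Wq + 1/μ = 0.04659 + 0.05020 = 0.09679 hr

Final: 0.09679 hr


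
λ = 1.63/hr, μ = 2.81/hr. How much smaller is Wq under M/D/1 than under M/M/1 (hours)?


ρ = 1.63/2.81 = 0.5801
Wq(M/M/1) = ρ/(μ−λ) = 0.5801/1.18 = 0.49159 hr
Wq(M/D/1) = ρ/(2(μ−λ)) = 0.24579 hr
Savings = 0.49159 − 0.24579 = 0.24579 hr

Final: 0.24579 hr


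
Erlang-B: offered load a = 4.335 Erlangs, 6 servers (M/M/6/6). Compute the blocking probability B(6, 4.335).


B(c,a) = (a^c/c!) / Σ_{k=0}^{c} a^k/k!
a^6/6! = 9.217266
Σ terms (k=0..6): 1.00000 + 4.33500 + 9.39611 + 13.57738 + 14.71449 + 12.75746 + 9.21727 = 64.997711
B = 9.217266/64.997711 = 0.141809

Final: 0.141809


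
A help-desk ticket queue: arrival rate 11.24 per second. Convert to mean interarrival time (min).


Mean interarrival time = 1/λ = 1/11.24 second = 0.08897 second
In minutes: 0.08897 × 0.0166667 = 0.001483 min

Final: 0.001483 min


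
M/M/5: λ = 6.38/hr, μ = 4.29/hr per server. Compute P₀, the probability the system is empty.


a = λ/μ = 6.38/4.29 = 1.4872; ρ = a/c = 0.2974
Σ_{k=0}^{4} a^k/k! (terms k=0..4) = 1.00000 + 1.48718 + 1.10585 + 0.54820 + 0.20382 = 4.34505
Tail: a^5/(5!(1−ρ)) = 7.27473/(120·0.7026) = 0.08629
P₀ = 1/(4.34505 + 0.08629) = 1/4.43134 = 0.225666

Final: 0.225666


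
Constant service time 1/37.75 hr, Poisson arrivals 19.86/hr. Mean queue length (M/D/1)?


ρ = 19.86/37.75 = 0.5261
M/D/1: Lq = ρ²/(2(1−ρ)) = 0.2768/(2·0.4739) = 0.29201

Final: 0.29201


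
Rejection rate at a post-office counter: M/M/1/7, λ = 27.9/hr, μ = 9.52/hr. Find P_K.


ρ = λ/μ = 27.9/9.52 = 2.9307
P_K = (1−ρ)ρ^K/(1−ρ^(K+1)) = (-1.9307·1856.824185)/(1 − 5441.743148)
= -3584.918963/-5440.743148 = 0.658902

Final: 0.658902


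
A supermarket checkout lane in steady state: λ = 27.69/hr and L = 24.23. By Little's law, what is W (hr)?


W = L/λ = 24.23/27.69 = 0.8750 hr

Final: 0.8750 hr


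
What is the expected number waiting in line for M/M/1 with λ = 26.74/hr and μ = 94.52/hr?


ρ = 26.74/94.52 = 0.2829
Lq = ρ²/(1−ρ) = 0.08003/0.7171 = 0.1116

Final: 0.1116


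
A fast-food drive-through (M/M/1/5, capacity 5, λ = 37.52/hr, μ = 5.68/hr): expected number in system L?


ρ = 37.52/5.68 = 6.6056
L = ρ[1 − (K+1)ρ^K + Kρ^(K+1)] / [(1−ρ)(1−ρ^(K+1))]
Numerator: 6.6056·(1 − 6·12576.867049 + 5·83078.178112) = 2245457.645030
Denominator: (-5.6056)·(-83077.178112) = 465700.237868
L = 2245457.645030/465700.237868 = 4.8217

Final: 4.8217


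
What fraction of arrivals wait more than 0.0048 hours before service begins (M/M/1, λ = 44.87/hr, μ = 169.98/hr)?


ρ = 44.87/169.98 = 0.2640
P(Wq > t) = ρ·e^{−(μ−λ)t} = 0.2640·e^{−0.6005}
= 0.2640·0.548522 = 0.144795

Final: 0.144795


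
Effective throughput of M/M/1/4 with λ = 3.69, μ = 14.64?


ρ = 0.2520; P_K = (1−ρ)ρ^4/(1−ρ^5) = 0.003022
λ_eff = λ(1 − P_K) = 3.69·(1 − 0.003022) = 3.69·0.996978 = 3.6788 /hr

Final: 3.6788 /hr


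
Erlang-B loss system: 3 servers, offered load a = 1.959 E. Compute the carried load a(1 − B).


B(3,1.959) = 0.204377 (Erlang-B)
Carried load = a(1 − B) = 1.959·(1 − 0.204377) = 1.959·0.795623 = 1.5586 E

Final: 1.5586 Erlangs


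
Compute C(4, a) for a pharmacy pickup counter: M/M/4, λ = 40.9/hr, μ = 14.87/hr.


a = λ/μ = 2.7505; ρ = a/4 = 0.6876
P₀ = 0.053661 (from M/M/c formula)
C(c,a) = [a^c/(c!(1−ρ))]·P₀ = [57.23338/(24·0.3124)]·0.053661
= 7.63420·0.053661 = 0.409661

Final: 0.409661


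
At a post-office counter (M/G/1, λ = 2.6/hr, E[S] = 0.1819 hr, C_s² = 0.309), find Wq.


ρ = λ·E[S] = 2.6·0.1819 = 0.4729
E[S²] = E[S]²(1+C_s²) = 0.1819²·(1+0.309) = 0.043312
Wq = λ·E[S²]/(2(1−ρ)) = 2.6·0.043312/(2·0.5271) = 0.10683 hr

Final: 0.10683 hr


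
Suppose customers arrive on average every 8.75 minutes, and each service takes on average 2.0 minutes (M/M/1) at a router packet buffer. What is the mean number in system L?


λ = 60/8.75 = 6.8571 /hr
μ = 60/2.0 = 30.0000 /hr
ρ = λ/μ = 6.8571/30.0000 = 0.2286
L = ρ/(1−ρ) = 0.2286/0.7714 = 0.2963

Final: 0.2963


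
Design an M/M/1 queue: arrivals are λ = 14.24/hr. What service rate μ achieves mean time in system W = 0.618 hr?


W = 1/(μ−λ) ⇒ μ − λ = 1/W = 1/0.618 = 1.6181
μ = λ + 1/W = 14.24 + 1.6181 = 15.8581 per hr

Final: 15.8581 /hr


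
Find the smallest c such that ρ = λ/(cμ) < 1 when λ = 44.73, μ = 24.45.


Stability requires cμ > λ ⇔ c > λ/μ.
λ/μ = 44.73/24.45 = 1.8294
Minimum integer c = ⌊1.8294⌋ + 1 = 2
Check: 2·24.45 = 48.90 > 44.73, while 1·24.45 = 24.45 ≤ 44.73

Final: 2 servers


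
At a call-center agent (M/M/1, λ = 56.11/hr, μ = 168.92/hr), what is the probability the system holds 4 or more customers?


ρ = 56.11/168.92 = 0.3322
P(N ≥ n) = ρ^n = 0.3322^4 = 0.012174

Final: 0.012174


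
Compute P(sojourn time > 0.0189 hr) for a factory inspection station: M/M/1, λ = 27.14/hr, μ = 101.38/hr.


W ~ Exponential(μ−λ) for M/M/1.
μ − λ = 101.38 − 27.14 = 74.2400
P(W > t) = e^{−(μ−λ)t} = e^{−1.4031} = 0.245825

Final: 0.245825


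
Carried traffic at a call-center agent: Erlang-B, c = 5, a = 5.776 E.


B(5,5.776) = 0.344474 (Erlang-B)
Carried load = a(1 − B) = 5.776·(1 − 0.344474) = 5.776·0.655526 = 3.7863 E

Final: 3.7863 Erlangs


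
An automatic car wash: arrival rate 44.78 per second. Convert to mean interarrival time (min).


Mean interarrival time = 1/λ = 1/44.78 second = 0.02233 second
In minutes: 0.02233 × 0.0166667 = 0.0003722 min

Final: 0.0003722 min


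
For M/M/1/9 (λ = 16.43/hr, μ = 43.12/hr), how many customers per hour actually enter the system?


ρ = 0.3810; P_K = (1−ρ)ρ^9/(1−ρ^10) = 0.0001048
λ_eff = λ(1 − P_K) = 16.43·(1 − 0.0001048) = 16.43·0.999895 = 16.4283 /hr

Final: 16.4283 /hr


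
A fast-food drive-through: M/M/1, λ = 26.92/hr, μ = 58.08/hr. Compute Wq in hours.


ρ = 26.92/58.08 = 0.4635
Wq = ρ/(μ−λ) = 0.4635/(58.08 − 26.92) = 0.4635/31.16 = 0.01487 hr

Final: 0.01487 hr


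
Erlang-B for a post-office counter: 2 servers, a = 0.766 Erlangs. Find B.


B(c,a) = (a^c/c!) / Σ_{k=0}^{c} a^k/k!
a^2/2! = 0.293378
Σ terms (k=0..2): 1.00000 + 0.76600 + 0.29338 = 2.059378
B = 0.293378/2.059378 = 0.142460

Final: 0.142460


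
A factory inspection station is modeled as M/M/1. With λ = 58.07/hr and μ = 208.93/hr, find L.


ρ = λ/μ = 58.07/208.93 = 0.2779
L = ρ/(1−ρ) = 0.2779/(1 − 0.2779) = 0.2779/0.7221 = 0.3849

Final: 0.3849


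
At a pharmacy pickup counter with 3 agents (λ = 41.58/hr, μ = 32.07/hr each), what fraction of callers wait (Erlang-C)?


a = λ/μ = 1.2965; ρ = a/3 = 0.4322
P₀ = 0.264776 (from M/M/c formula)
C(c,a) = [a^c/(c!(1−ρ))]·P₀ = [2.17950/(6·0.5678)]·0.264776
= 0.63973·0.264776 = 0.169384

Final: 0.169384


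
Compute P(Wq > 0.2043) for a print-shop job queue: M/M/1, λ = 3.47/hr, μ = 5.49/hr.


ρ = 3.47/5.49 = 0.6321
P(Wq > t) = ρ·e^{−(μ−λ)t} = 0.6321·e^{−0.4127}
= 0.6321·0.661870 = 0.418340

Final: 0.418340


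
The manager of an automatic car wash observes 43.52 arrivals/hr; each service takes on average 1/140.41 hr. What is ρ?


ρ = λ/μ = 43.52/140.41 = 0.3099

Final: 0.3099


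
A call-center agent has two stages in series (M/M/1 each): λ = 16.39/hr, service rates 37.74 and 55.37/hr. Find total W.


Each node sees arrival rate λ = 16.39/hr (tandem ⇒ throughput preserved).
W₁ = 1/(μ₁−λ) = 1/(37.74−16.39) = 0.04684 hr
W₂ = 1/(μ₂−λ) = 1/(55.37−16.39) = 0.02565 hr
W_total = W₁ + W₂ = 0.04684 + 0.02565 = 0.07249 hr

Final: 0.07249 hr


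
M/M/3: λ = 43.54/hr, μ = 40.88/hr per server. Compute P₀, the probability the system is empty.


a = λ/μ = 43.54/40.88 = 1.0651; ρ = a/c = 0.3550
Σ_{k=0}^{2} a^k/k! (terms k=0..2) = 1.00000 + 1.06507 + 0.56719 = 2.63225
Tail: a^3/(3!(1−ρ)) = 1.20818/(6·0.6450) = 0.31220
P₀ = 1/(2.63225 + 0.31220) = 1/2.94446 = 0.339621

Final: 0.339621


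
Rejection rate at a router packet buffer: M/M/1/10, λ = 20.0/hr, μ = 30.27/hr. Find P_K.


ρ = λ/μ = 20.0/30.27 = 0.6607
P_K = (1−ρ)ρ^K/(1−ρ^(K+1)) = (0.3393·0.015855)/(1 − 0.010476)
= 0.005379/0.989524 = 0.005436

Final: 0.005436


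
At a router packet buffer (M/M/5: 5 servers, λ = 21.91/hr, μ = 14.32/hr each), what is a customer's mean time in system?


a = 1.5300; ρ = 0.3060; P₀ = 0.216146
Lq = P₀·a^c·ρ/(c!(1−ρ)²) = 0.009596
Wq = Lq/λ = 0.009596/21.91 = 0.0004380 hr
W = Wq + 1/μ = 0.0004380 + 0.06983 = 0.07027 hr

Final: 0.07027 hr


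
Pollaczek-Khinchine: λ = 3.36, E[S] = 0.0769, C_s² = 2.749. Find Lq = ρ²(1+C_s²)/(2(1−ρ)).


ρ = λ·E[S] = 3.36·0.0769 = 0.2584
Lq = ρ²(1+C_s²)/(2(1−ρ)) = 0.06676·(1+2.749)/(2·0.7416)
= 0.06676·3.7490/1.4832 = 0.16875

Final: 0.16875


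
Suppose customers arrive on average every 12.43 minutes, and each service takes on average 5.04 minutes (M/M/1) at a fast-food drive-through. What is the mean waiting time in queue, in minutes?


λ = 60/12.43 = 4.8270 /hr
μ = 60/5.04 = 11.9048 /hr
ρ = λ/μ = 4.8270/11.9048 = 0.4055
Wq = ρ/(μ−λ) = 0.4055/(11.9048−4.8270) = 0.05729 hr
In minutes: 0.05729·60 = 3.437 min

Final: 3.437 min


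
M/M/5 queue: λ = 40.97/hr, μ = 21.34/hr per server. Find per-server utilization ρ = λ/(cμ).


ρ = λ/(cμ) = 40.97/(5·21.34) = 40.97/106.70 = 0.3840

Final: 0.3840


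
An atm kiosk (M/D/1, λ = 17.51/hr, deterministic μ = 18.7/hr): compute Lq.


ρ = 17.51/18.7 = 0.9364
M/D/1: Lq = ρ²/(2(1−ρ)) = 0.8768/(2·0.06364) = 6.88896

Final: 6.88896


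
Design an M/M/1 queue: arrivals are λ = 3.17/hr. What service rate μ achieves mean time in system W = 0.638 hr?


W = 1/(μ−λ) ⇒ μ − λ = 1/W = 1/0.638 = 1.5674
μ = λ + 1/W = 3.17 + 1.5674 = 4.7374 per hr

Final: 4.7374 /hr
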